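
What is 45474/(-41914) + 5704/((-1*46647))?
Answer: -1180151567/977581179 ≈ -1.2072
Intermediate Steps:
45474/(-41914) + 5704/((-1*46647)) = 45474*(-1/41914) + 5704/(-46647) = -22737/20957 + 5704*(-1/46647) = -22737/20957 - 5704/46647 = -1180151567/977581179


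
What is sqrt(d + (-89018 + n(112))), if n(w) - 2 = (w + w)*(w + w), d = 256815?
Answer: 5*sqrt(8719) ≈ 466.88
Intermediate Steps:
n(w) = 2 + 4*w**2 (n(w) = 2 + (w + w)*(w + w) = 2 + (2*w)*(2*w) = 2 + 4*w**2)
sqrt(d + (-89018 + n(112))) = sqrt(256815 + (-89018 + (2 + 4*112**2))) = sqrt(256815 + (-89018 + (2 + 4*12544))) = sqrt(256815 + (-89018 + (2 + 50176))) = sqrt(256815 + (-89018 + 50178)) = sqrt(256815 - 38840) = sqrt(217975) = 5*sqrt(8719)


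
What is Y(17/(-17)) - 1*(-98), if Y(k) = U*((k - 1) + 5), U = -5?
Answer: 83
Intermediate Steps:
Y(k) = -20 - 5*k (Y(k) = -5*((k - 1) + 5) = -5*((-1 + k) + 5) = -5*(4 + k) = -20 - 5*k)
Y(17/(-17)) - 1*(-98) = (-20 - 85/(-17)) - 1*(-98) = (-20 - 85*(-1)/17) + 98 = (-20 - 5*(-1)) + 98 = (-20 + 5) + 98 = -15 + 98 = 83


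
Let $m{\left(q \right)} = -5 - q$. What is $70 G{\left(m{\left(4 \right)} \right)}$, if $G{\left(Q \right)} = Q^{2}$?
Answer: $5670$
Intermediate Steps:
$70 G{\left(m{\left(4 \right)} \right)} = 70 \left(-5 - 4\right)^{2} = 70 \left(-9\right)^{2} = 70 \cdot 81 = 5670$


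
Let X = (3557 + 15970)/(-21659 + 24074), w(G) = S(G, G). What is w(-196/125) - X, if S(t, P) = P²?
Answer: -615463/109375 ≈ -5.6271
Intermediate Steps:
w(G) = G²
X = 283/35 (X = 19527/2415 = 19527*(1/2415) = 283/35 ≈ 8.0857)
w(-196/125) - X = (-196/125)² - 1*283/35 = (-196*1/125)² - 283/35 = (-196/125)² - 283/35 = 38416/15625 - 283/35 = -615463/109375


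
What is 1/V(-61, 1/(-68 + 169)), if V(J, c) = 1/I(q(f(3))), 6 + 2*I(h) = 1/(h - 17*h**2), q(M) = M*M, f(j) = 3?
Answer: -8209/2736 ≈ -3.0004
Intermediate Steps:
q(M) = M**2
I(h) = -3 + 1/(2*(h - 17*h**2))
V(J, c) = -2736/8209 (V(J, c) = 1/((-1 - 102*(3**2)**2 + 6*3**2)/(2*(3**2)*(-1 + 17*3**2))) = 1/((1/2)*(-1 - 102*9**2 + 6*9)/(9*(-1 + 17*9))) = 1/((1/2)*(1/9)*(-1 - 102*81 + 54)/(-1 + 153)) = 1/((1/2)*(1/9)*(-1 - 8262 + 54)/152) = 1/((1/2)*(1/9)*(1/152)*(-8209)) = 1/(-8209/2736) = -2736/8209)
1/V(-61, 1/(-68 + 169)) = 1/(-2736/8209) = -8209/2736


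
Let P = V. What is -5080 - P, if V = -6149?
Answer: 1069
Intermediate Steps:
P = -6149
-5080 - P = -5080 - 1*(-6149) = -5080 + 6149 = 1069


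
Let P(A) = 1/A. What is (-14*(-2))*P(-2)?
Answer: -14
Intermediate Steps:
(-14*(-2))*P(-2) = -14*(-2)/(-2) = 28*(-½) = -14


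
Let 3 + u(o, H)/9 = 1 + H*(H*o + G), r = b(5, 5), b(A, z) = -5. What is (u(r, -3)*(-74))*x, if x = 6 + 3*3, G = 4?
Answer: 589410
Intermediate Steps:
r = -5
u(o, H) = -18 + 9*H*(4 + H*o) (u(o, H) = -27 + 9*(1 + H*(H*o + 4)) = -27 + 9*(1 + H*(4 + H*o)) = -27 + (9 + 9*H*(4 + H*o)) = -18 + 9*H*(4 + H*o))
x = 15 (x = 6 + 9 = 15)
(u(r, -3)*(-74))*x = ((-18 + 36*(-3) + 9*(-5)*(-3)²)*(-74))*15 = ((-18 - 108 + 9*(-5)*9)*(-74))*15 = ((-18 - 108 - 405)*(-74))*15 = -531*(-74)*15 = 39294*15 = 589410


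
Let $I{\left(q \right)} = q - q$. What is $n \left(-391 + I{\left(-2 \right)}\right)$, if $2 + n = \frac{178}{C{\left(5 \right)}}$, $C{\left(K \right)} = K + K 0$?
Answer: $- \frac{65688}{5} \approx -13138.0$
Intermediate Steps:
$C{\left(K \right)} = K$ ($C{\left(K \right)} = K + 0 = K$)
$n = \frac{168}{5}$ ($n = -2 + \frac{178}{5} = \frac{168}{5} \approx 33.6$)
$I{\left(q \right)} = 0$
$n \left(-391 + I{\left(-2 \right)}\right) = \frac{168 \left(-391 + 0\right)}{5} = \frac{168}{5} \left(-391\right) = - \frac{65688}{5}$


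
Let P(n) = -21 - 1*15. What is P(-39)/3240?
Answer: -1/90 ≈ -0.011111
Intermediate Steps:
P(n) = -36 (P(n) = -21 - 15 = -36)
P(-39)/3240 = -36/3240 = -36*1/3240 = -1/90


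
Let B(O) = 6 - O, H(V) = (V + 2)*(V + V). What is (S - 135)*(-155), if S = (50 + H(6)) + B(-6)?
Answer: -3565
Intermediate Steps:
H(V) = 2*V*(2 + V) (H(V) = (2 + V)*(2*V) = 2*V*(2 + V))
S = 158 (S = (50 + 2*6*(2 + 6)) + (6 - 1*(-6)) = (50 + 2*6*8) + (6 + 6) = (50 + 96) + 12 = 146 + 12 = 158)
(S - 135)*(-155) = (158 - 135)*(-155) = 23*(-155) = -3565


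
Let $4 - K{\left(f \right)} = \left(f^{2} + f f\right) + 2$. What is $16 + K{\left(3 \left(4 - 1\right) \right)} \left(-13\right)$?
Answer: $2096$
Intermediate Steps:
$K{\left(f \right)} = 2 - 2 f^{2}$ ($K{\left(f \right)} = 4 - \left(\left(f^{2} + f f\right) + 2\right) = 4 - \left(\left(f^{2} + f^{2}\right) + 2\right) = 4 - \left(2 f^{2} + 2\right) = 4 - \left(2 + 2 f^{2}\right) = 2 - 2 f^{2}$)
$16 + K{\left(3 \left(4 - 1\right) \right)} \left(-13\right) = 16 + \left(2 - 2 \left(3 \left(4 - 1\right)\right)^{2}\right) \left(-13\right) = 16 + \left(2 - 2 \left(3 \cdot 3\right)^{2}\right) \left(-13\right) = 16 + \left(2 - 2 \cdot 9^{2}\right) \left(-13\right) = 16 + \left(2 - 162\right) \left(-13\right) = 16 - -2080 = 16 + 2080 = 2096$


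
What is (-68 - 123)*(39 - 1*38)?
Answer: -191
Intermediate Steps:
(-68 - 123)*(39 - 1*38) = -191*(39 - 38) = -191*1 = -191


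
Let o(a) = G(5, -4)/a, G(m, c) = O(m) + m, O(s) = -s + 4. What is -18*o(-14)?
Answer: 36/7 ≈ 5.1429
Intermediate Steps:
O(s) = 4 - s
G(m, c) = 4 (G(m, c) = (4 - m) + m = 4)
o(a) = 4/a
-18*o(-14) = -72/(-14) = -72*(-1)/14 = -18*(-2/7) = 36/7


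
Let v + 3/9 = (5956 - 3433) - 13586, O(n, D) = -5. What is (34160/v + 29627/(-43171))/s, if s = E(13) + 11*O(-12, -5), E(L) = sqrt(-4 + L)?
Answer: 540748421/7450796548 ≈ 0.072576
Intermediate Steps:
s = -52 (s = sqrt(-4 + 13) + 11*(-5) = sqrt(9) - 55 = 3 - 55 = -52)
v = -33190/3 (v = -1/3 + ((5956 - 3433) - 13586) = -1/3 + (2523 - 13586) = -1/3 - 11063 = -33190/3 ≈ -11063.)
(34160/v + 29627/(-43171))/s = (34160/(-33190/3) + 29627/(-43171))/(-52) = (34160*(-3/33190) + 29627*(-1/43171))*(-1/52) = (-10248/3319 - 29627/43171)*(-1/52) = -540748421/143284549*(-1/52) = 540748421/7450796548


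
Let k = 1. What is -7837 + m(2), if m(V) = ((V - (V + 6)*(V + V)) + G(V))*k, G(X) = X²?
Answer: -7863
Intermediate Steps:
m(V) = V + V² - 2*V*(6 + V) (m(V) = ((V - (V + 6)*(V + V)) + V²)*1 = ((V - (6 + V)*2*V) + V²)*1 = ((V - 2*V*(6 + V)) + V²)*1 = (V + V² - 2*V*(6 + V))*1 = V + V² - 2*V*(6 + V))
-7837 + m(2) = -7837 + 2*(-11 - 1*2) = -7837 + 2*(-11 - 2) = -7837 + 2*(-13) = -7837 - 26 = -7863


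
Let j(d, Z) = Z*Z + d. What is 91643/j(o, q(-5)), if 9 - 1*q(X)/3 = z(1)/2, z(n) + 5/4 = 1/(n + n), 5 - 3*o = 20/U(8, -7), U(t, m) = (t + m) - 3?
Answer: 5865152/50945 ≈ 115.13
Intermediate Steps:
U(t, m) = -3 + m + t (U(t, m) = (m + t) - 3 = -3 + m + t)
o = 5 (o = 5/3 - 20/(3*(-3 - 7 + 8)) = 5/3 - 20/(3*(-2)) = 5/3 - 20*(-1)/(3*2) = 5/3 - 1/3*(-10) = 5/3 + 10/3 = 5)
z(n) = -5/4 + 1/(2*n) (z(n) = -5/4 + 1/(n + n) = -5/4 + 1/(2*n))
q(X) = 225/8 (q(X) = 27 - 3*(1/4)*(2 - 5*1)/1/2 = 27 - 3*(1/4)*1*(2 - 5)/2 = 27 - 3*(1/4)*1*(-3)/2 = 27 - (-9)/(4*2) = 27 - 3*(-3/8) = 27 + 9/8 = 225/8)
j(d, Z) = d + Z**2 (j(d, Z) = Z**2 + d = d + Z**2)
91643/j(o, q(-5)) = 91643/(5 + (225/8)**2) = 91643/(5 + 50625/64) = 91643/(50945/64) = 91643*(64/50945) = 5865152/50945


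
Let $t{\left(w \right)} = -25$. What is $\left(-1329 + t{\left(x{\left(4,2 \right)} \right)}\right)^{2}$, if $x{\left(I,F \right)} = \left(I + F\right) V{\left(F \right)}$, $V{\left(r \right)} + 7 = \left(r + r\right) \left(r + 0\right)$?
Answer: $1833316$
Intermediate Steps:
$V{\left(r \right)} = -7 + 2 r^{2}$ ($V{\left(r \right)} = -7 + \left(r + r\right) \left(r + 0\right) = -7 + 2 r r = -7 + 2 r^{2}$)
$x{\left(I,F \right)} = \left(-7 + 2 F^{2}\right) \left(F + I\right)$ ($x{\left(I,F \right)} = \left(I + F\right) \left(-7 + 2 F^{2}\right) = \left(F + I\right) \left(-7 + 2 F^{2}\right) = \left(-7 + 2 F^{2}\right) \left(F + I\right)$)
$\left(-1329 + t{\left(x{\left(4,2 \right)} \right)}\right)^{2} = \left(-1329 - 25\right)^{2} = \left(-1354\right)^{2} = 1833316$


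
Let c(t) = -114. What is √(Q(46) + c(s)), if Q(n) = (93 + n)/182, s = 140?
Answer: I*√3750838/182 ≈ 10.641*I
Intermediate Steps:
Q(n) = 93/182 + n/182 (Q(n) = (93 + n)*(1/182) = 93/182 + n/182)
√(Q(46) + c(s)) = √((93/182 + (1/182)*46) - 114) = √((93/182 + 23/91) - 114) = √(139/182 - 114) = √(-20609/182) = I*√3750838/182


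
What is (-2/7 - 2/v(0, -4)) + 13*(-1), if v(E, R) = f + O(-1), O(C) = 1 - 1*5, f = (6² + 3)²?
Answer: -141095/10619 ≈ -13.287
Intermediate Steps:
f = 1521 (f = (36 + 3)² = 39² = 1521)
O(C) = -4 (O(C) = 1 - 5 = -4)
v(E, R) = 1517 (v(E, R) = 1521 - 4 = 1517)
(-2/7 - 2/v(0, -4)) + 13*(-1) = (-2/7 - 2/1517) + 13*(-1) = (-2*⅐ - 2*1/1517) - 13 = (-2/7 - 2/1517) - 13 = -3048/10619 - 13 = -141095/10619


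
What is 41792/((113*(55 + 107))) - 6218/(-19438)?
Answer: 231544901/88958007 ≈ 2.6029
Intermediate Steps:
41792/((113*(55 + 107))) - 6218/(-19438) = 41792/((113*162)) - 6218*(-1/19438) = 41792/18306 + 3109/9719 = 41792*(1/18306) + 3109/9719 = 20896/9153 + 3109/9719 = 231544901/88958007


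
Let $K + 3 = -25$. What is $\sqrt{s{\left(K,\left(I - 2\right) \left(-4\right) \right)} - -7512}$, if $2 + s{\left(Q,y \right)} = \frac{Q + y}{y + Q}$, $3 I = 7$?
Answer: $\sqrt{7511} \approx 86.666$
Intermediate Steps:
$K = -28$ ($K = -3 - 25 = -28$)
$I = \frac{7}{3}$ ($I = \frac{1}{3} \cdot 7 = \frac{7}{3} \approx 2.3333$)
$s{\left(Q,y \right)} = -1$ ($s{\left(Q,y \right)} = -2 + \frac{Q + y}{y + Q} = -2 + \frac{Q + y}{Q + y} = -2 + 1 = -1$)
$\sqrt{s{\left(K,\left(I - 2\right) \left(-4\right) \right)} - -7512} = \sqrt{-1 - -7512} = \sqrt{-1 + \left(-2457 + 9969\right)} = \sqrt{-1 + 7512} = \sqrt{7511}$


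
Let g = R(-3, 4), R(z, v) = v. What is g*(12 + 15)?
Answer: 108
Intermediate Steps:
g = 4
g*(12 + 15) = 4*(12 + 15) = 4*27 = 108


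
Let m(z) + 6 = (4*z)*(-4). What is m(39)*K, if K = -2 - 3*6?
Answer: 12600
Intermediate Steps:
m(z) = -6 - 16*z (m(z) = -6 + (4*z)*(-4) = -6 - 16*z)
K = -20 (K = -2 - 18 = -20)
m(39)*K = (-6 - 16*39)*(-20) = (-6 - 624)*(-20) = -630*(-20) = 12600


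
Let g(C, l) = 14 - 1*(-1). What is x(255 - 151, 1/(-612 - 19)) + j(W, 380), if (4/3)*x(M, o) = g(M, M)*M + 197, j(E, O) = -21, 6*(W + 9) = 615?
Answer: 5187/4 ≈ 1296.8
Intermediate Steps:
W = 187/2 (W = -9 + (1/6)*615 = -9 + 205/2 = 187/2 ≈ 93.500)
g(C, l) = 15 (g(C, l) = 14 + 1 = 15)
x(M, o) = 591/4 + 45*M/4 (x(M, o) = 3*(15*M + 197)/4 = 3*(197 + 15*M)/4 = 591/4 + 45*M/4)
x(255 - 151, 1/(-612 - 19)) + j(W, 380) = (591/4 + 45*(255 - 151)/4) - 21 = (591/4 + (45/4)*104) - 21 = (591/4 + 1170) - 21 = 5271/4 - 21 = 5187/4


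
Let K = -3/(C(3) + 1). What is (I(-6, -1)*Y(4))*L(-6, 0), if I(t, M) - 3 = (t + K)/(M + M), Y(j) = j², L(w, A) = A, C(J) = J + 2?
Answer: 0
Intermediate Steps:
C(J) = 2 + J
K = -½ (K = -3/((2 + 3) + 1) = -3/(5 + 1) = -3/6 = -3*⅙ = -½ ≈ -0.50000)
I(t, M) = 3 + (-½ + t)/(2*M) (I(t, M) = 3 + (t - ½)/(M + M) = 3 + (-½ + t)/((2*M)) = 3 + (-½ + t)*(1/(2*M)) = 3 + (-½ + t)/(2*M))
(I(-6, -1)*Y(4))*L(-6, 0) = (((¼)*(-1 + 2*(-6) + 12*(-1))/(-1))*4²)*0 = (((¼)*(-1)*(-1 - 12 - 12))*16)*0 = (((¼)*(-1)*(-25))*16)*0 = ((25/4)*16)*0 = 100*0 = 0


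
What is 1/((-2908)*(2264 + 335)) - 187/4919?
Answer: -1413330723/37177270748 ≈ -0.038016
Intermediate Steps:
1/((-2908)*(2264 + 335)) - 187/4919 = -1/2908/2599 - 187*1/4919 = -1/2908*1/2599 - 187/4919 = -1/7557892 - 187/4919 = -1413330723/37177270748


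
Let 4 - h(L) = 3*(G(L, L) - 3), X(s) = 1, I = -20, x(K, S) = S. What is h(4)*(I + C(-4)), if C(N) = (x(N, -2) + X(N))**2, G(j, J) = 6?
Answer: 95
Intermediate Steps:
C(N) = 1 (C(N) = (-2 + 1)**2 = (-1)**2 = 1)
h(L) = -5 (h(L) = 4 - 3*(6 - 3) = 4 - 3*3 = 4 - 1*9 = 4 - 9 = -5)
h(4)*(I + C(-4)) = -5*(-20 + 1) = -5*(-19) = 95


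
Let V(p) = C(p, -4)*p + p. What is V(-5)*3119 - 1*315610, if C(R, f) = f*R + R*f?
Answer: -955005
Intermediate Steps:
C(R, f) = 2*R*f (C(R, f) = R*f + R*f = 2*R*f)
V(p) = p - 8*p**2 (V(p) = (2*p*(-4))*p + p = (-8*p)*p + p = -8*p**2 + p = p - 8*p**2)
V(-5)*3119 - 1*315610 = -5*(1 - 8*(-5))*3119 - 1*315610 = -5*(1 + 40)*3119 - 315610 = -5*41*3119 - 315610 = -205*3119 - 315610 = -639395 - 315610 = -955005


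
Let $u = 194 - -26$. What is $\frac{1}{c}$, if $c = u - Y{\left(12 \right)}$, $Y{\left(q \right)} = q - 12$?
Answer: $\frac{1}{220} \approx 0.0045455$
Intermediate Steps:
$Y{\left(q \right)} = -12 + q$ ($Y{\left(q \right)} = q - 12 = -12 + q$)
$u = 220$ ($u = 194 + 26 = 220$)
$c = 220$ ($c = 220 - \left(-12 + 12\right) = 220 - 0 = 220 + 0 = 220$)
$\frac{1}{c} = \frac{1}{220}$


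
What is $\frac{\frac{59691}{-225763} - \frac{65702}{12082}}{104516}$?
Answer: $- \frac{277754773}{5090803711501} \approx -5.456 \cdot 10^{-5}$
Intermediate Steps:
$\frac{\frac{59691}{-225763} - \frac{65702}{12082}}{104516} = \left(59691 \left(- \frac{1}{225763}\right) - \frac{4693}{863}\right) \frac{1}{104516} = \left(- \frac{59691}{225763} - \frac{4693}{863}\right) \frac{1}{104516} = \left(- \frac{1111019092}{194833469}\right) \frac{1}{104516} = - \frac{277754773}{5090803711501}$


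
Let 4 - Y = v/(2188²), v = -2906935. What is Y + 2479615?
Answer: 11870792048871/4787344 ≈ 2.4796e+6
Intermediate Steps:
Y = 22056311/4787344 (Y = 4 - (-2906935)/(2188²) = 4 - (-2906935)/4787344 = 4 - 1*(-2906935/4787344) = 4 + 2906935/4787344 = 22056311/4787344 ≈ 4.6072)
Y + 2479615 = 22056311/4787344 + 2479615 = 11870792048871/4787344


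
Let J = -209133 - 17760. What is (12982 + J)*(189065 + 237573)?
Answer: -91262561218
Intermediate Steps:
J = -226893
(12982 + J)*(189065 + 237573) = (12982 - 226893)*(189065 + 237573) = -213911*426638 = -91262561218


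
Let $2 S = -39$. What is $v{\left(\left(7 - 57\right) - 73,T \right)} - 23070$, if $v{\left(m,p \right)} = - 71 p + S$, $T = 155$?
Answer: $- \frac{68189}{2} \approx -34095.0$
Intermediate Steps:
$S = - \frac{39}{2}$ ($S = \frac{1}{2} \left(-39\right) = - \frac{39}{2} \approx -19.5$)
$v{\left(m,p \right)} = - \frac{39}{2} - 71 p$ ($v{\left(m,p \right)} = - 71 p - \frac{39}{2} = - \frac{39}{2} - 71 p$)
$v{\left(\left(7 - 57\right) - 73,T \right)} - 23070 = \left(- \frac{39}{2} - 11005\right) - 23070 = - \frac{22049}{2} - 23070 = - \frac{68189}{2}$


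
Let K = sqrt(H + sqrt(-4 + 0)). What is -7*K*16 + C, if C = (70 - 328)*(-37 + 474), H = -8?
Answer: -112746 - 112*sqrt(-8 + 2*I) ≈ -1.1279e+5 - 319.21*I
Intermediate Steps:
K = sqrt(-8 + 2*I) (K = sqrt(-8 + sqrt(-4 + 0)) = sqrt(-8 + sqrt(-4)) = sqrt(-8 + 2*I) ≈ 0.35086 + 2.8501*I)
C = -112746 (C = -258*437 = -112746)
-7*K*16 + C = -7*sqrt(-8 + 2*I)*16 - 112746 = -112*sqrt(-8 + 2*I) - 112746 = -112746 - 112*sqrt(-8 + 2*I)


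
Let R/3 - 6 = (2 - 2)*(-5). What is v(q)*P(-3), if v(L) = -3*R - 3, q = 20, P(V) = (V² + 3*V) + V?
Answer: 171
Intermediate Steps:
P(V) = V² + 4*V
R = 18 (R = 18 + 3*((2 - 2)*(-5)) = 18 + 3*(0*(-5)) = 18 + 3*0 = 18 + 0 = 18)
v(L) = -57 (v(L) = -3*18 - 3 = -54 - 3 = -57)
v(q)*P(-3) = -(-171)*(4 - 3) = -(-171) = -57*(-3) = 171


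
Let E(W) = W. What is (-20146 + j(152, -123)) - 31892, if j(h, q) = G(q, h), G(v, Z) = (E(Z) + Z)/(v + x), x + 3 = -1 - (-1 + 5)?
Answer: -6817282/131 ≈ -52040.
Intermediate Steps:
x = -8 (x = -3 + (-1 - (-1 + 5)) = -3 + (-1 - 1*4) = -3 + (-1 - 4) = -3 - 5 = -8)
G(v, Z) = 2*Z/(-8 + v) (G(v, Z) = (Z + Z)/(v - 8) = (2*Z)/(-8 + v) = 2*Z/(-8 + v))
j(h, q) = 2*h/(-8 + q)
(-20146 + j(152, -123)) - 31892 = (-20146 + 2*152/(-8 - 123)) - 31892 = (-20146 + 2*152/(-131)) - 31892 = (-20146 + 2*152*(-1/131)) - 31892 = (-20146 - 304/131) - 31892 = -2639430/131 - 31892 = -6817282/131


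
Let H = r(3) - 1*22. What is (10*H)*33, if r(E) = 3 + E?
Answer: -5280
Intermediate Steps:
H = -16 (H = (3 + 3) - 1*22 = 6 - 22 = -16)
(10*H)*33 = (10*(-16))*33 = -160*33 = -5280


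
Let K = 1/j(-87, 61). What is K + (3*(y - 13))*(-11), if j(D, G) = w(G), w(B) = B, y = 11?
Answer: 4027/61 ≈ 66.016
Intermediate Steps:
j(D, G) = G
K = 1/61 ≈ 0.016393
K + (3*(y - 13))*(-11) = 1/61 + (3*(11 - 13))*(-11) = 1/61 + (3*(-2))*(-11) = 1/61 - 6*(-11) = 1/61 + 66 = 4027/61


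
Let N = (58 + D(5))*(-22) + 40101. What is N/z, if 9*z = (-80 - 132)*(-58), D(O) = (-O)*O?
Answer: 354375/12296 ≈ 28.820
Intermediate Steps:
D(O) = -O²
N = 39375 (N = (58 - 1*5²)*(-22) + 40101 = (58 - 1*25)*(-22) + 40101 = (58 - 25)*(-22) + 40101 = 33*(-22) + 40101 = -726 + 40101 = 39375)
z = 12296/9 (z = ((-80 - 132)*(-58))/9 = (-212*(-58))/9 = (⅑)*12296 = 12296/9 ≈ 1366.2)
N/z = 39375/(12296/9) = 39375*(9/12296) = 354375/12296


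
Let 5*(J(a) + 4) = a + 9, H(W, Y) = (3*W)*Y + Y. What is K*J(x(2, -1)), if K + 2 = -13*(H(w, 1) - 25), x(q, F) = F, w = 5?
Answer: -276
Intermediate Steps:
H(W, Y) = Y + 3*W*Y (H(W, Y) = 3*W*Y + Y = Y + 3*W*Y)
J(a) = -11/5 + a/5 (J(a) = -4 + (a + 9)/5 = -4 + (9 + a)/5 = -4 + (9/5 + a/5) = -11/5 + a/5)
K = 115 (K = -2 - 13*(1*(1 + 3*5) - 25) = -2 - 13*(1*(1 + 15) - 25) = -2 - 13*(1*16 - 25) = -2 - 13*(16 - 25) = -2 - 13*(-9) = -2 + 117 = 115)
K*J(x(2, -1)) = 115*(-11/5 + (⅕)*(-1)) = 115*(-11/5 - ⅕) = 115*(-12/5) = -276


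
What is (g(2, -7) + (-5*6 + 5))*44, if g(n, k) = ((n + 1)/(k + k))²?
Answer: -53801/49 ≈ -1098.0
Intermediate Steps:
g(n, k) = (1 + n)²/(4*k²) (g(n, k) = ((1 + n)/((2*k)))² = ((1 + n)*(1/(2*k)))² = ((1 + n)/(2*k))² = (1 + n)²/(4*k²))
(g(2, -7) + (-5*6 + 5))*44 = ((¼)*(1 + 2)²/(-7)² + (-5*6 + 5))*44 = ((¼)*(1/49)*3² + (-30 + 5))*44 = ((¼)*(1/49)*9 - 25)*44 = (9/196 - 25)*44 = -4891/196*44 = -53801/49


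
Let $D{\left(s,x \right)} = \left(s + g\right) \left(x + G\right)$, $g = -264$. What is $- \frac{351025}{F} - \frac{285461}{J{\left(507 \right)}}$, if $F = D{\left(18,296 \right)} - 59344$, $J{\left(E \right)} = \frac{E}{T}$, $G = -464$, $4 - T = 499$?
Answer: $\frac{848632110265}{3044704} \approx 2.7872 \cdot 10^{5}$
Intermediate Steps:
$T = -495$ ($T = 4 - 499 = -495$)
$J{\left(E \right)} = - \frac{E}{495}$ ($J{\left(E \right)} = \frac{E}{-495} = E \left(- \frac{1}{495}\right) = - \frac{E}{495}$)
$D{\left(s,x \right)} = \left(-464 + x\right) \left(-264 + s\right)$ ($D{\left(s,x \right)} = \left(s - 264\right) \left(x - 464\right) = \left(-264 + s\right) \left(-464 + x\right) = \left(-464 + x\right) \left(-264 + s\right)$)
$F = -18016$ ($F = \left(122496 - 8352 - 78144 + 18 \cdot 296\right) - 59344 = \left(122496 - 8352 - 78144 + 5328\right) - 59344 = 41328 - 59344 = -18016$)
$- \frac{351025}{F} - \frac{285461}{J{\left(507 \right)}} = - \frac{351025}{-18016} - \frac{285461}{\left(- \frac{1}{495}\right) 507} = \left(-351025\right) \left(- \frac{1}{18016}\right) - \frac{285461}{- \frac{169}{165}} = \frac{351025}{18016} - - \frac{47101065}{169} = \frac{351025}{18016} + \frac{47101065}{169} = \frac{848632110265}{3044704}$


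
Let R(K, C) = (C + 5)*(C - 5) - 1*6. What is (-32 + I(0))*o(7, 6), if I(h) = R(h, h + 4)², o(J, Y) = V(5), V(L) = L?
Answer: 965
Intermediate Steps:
R(K, C) = -6 + (-5 + C)*(5 + C) (R(K, C) = (5 + C)*(-5 + C) - 6 = (-5 + C)*(5 + C) - 6 = -6 + (-5 + C)*(5 + C))
o(J, Y) = 5
I(h) = (-31 + (4 + h)²)² (I(h) = (-31 + (h + 4)²)² = (-31 + (4 + h)²)²)
(-32 + I(0))*o(7, 6) = (-32 + (-31 + (4 + 0)²)²)*5 = (-32 + (-31 + 4²)²)*5 = (-32 + (-31 + 16)²)*5 = (-32 + (-15)²)*5 = (-32 + 225)*5 = 193*5 = 965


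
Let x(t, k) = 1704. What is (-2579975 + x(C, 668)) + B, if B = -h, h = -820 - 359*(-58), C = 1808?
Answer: -2598273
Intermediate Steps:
h = 20002 (h = -820 + 20822 = 20002)
B = -20002 (B = -1*20002 = -20002)
(-2579975 + x(C, 668)) + B = (-2579975 + 1704) - 20002 = -2578271 - 20002 = -2598273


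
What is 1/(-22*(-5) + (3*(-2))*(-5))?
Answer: 1/140 ≈ 0.0071429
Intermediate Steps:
1/(-22*(-5) + (3*(-2))*(-5)) = 1/(110 - 6*(-5)) = 1/(110 + 30) = 1/140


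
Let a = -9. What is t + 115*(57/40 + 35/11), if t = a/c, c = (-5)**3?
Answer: 5828417/11000 ≈ 529.86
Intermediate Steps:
c = -125
t = 9/125 (t = -9/(-125) = -9*(-1/125) = 9/125 ≈ 0.072000)
t + 115*(57/40 + 35/11) = 9/125 + 115*(57/40 + 35/11) = 9/125 + 115*(2027/440) = 9/125 + 46621/88 = 5828417/11000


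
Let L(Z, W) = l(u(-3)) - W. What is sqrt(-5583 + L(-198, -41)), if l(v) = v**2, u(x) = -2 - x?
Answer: I*sqrt(5541) ≈ 74.438*I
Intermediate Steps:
L(Z, W) = 1 - W (L(Z, W) = (-2 - 1*(-3))**2 - W = (-2 + 3)**2 - W = 1**2 - W = 1 - W)
sqrt(-5583 + L(-198, -41)) = sqrt(-5583 + (1 - 1*(-41))) = sqrt(-5583 + (1 + 41)) = sqrt(-5583 + 42) = sqrt(-5541) = I*sqrt(5541)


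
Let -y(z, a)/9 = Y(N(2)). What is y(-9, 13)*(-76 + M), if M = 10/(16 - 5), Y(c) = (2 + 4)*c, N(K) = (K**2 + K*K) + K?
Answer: 446040/11 ≈ 40549.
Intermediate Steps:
N(K) = K + 2*K**2 (N(K) = (K**2 + K**2) + K = 2*K**2 + K = K + 2*K**2)
Y(c) = 6*c
y(z, a) = -540 (y(z, a) = -54*2*(1 + 2*2) = -54*2*(1 + 4) = -54*2*5 = -54*10 = -9*60 = -540)
M = 10/11 ≈ 0.90909
y(-9, 13)*(-76 + M) = -540*(-76 + 10/11) = -540*(-826/11) = 446040/11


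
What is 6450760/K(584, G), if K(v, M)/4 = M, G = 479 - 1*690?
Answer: -1612690/211 ≈ -7643.1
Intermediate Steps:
G = -211 (G = 479 - 690 = -211)
K(v, M) = 4*M
6450760/K(584, G) = 6450760/((4*(-211))) = 6450760/(-844) = 6450760*(-1/844) = -1612690/211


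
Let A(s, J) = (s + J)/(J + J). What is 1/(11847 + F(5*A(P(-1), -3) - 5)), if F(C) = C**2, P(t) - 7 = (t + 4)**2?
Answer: 36/435517 ≈ 8.2660e-5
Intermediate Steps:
P(t) = 7 + (4 + t)**2 (P(t) = 7 + (t + 4)**2 = 7 + (4 + t)**2)
A(s, J) = (J + s)/(2*J) (A(s, J) = (J + s)/((2*J)) = (J + s)*(1/(2*J)) = (J + s)/(2*J))
1/(11847 + F(5*A(P(-1), -3) - 5)) = 1/(11847 + (5*((1/2)*(-3 + (7 + (4 - 1)**2))/(-3)) - 5)**2) = 1/(11847 + (5*((1/2)*(-1/3)*(-3 + (7 + 3**2))) - 5)**2) = 1/(11847 + (5*((1/2)*(-1/3)*(-3 + (7 + 9))) - 5)**2) = 1/(11847 + (5*((1/2)*(-1/3)*(-3 + 16)) - 5)**2) = 1/(11847 + (5*((1/2)*(-1/3)*13) - 5)**2) = 1/(11847 + (5*(-13/6) - 5)**2) = 1/(11847 + (-65/6 - 5)**2) = 1/(11847 + (-95/6)**2) = 1/(11847 + 9025/36) = 1/(435517/36) = 36/435517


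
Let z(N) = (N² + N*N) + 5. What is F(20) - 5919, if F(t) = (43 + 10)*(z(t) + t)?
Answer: 37806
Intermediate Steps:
z(N) = 5 + 2*N² (z(N) = (N² + N²) + 5 = 2*N² + 5 = 5 + 2*N²)
F(t) = 265 + 53*t + 106*t² (F(t) = (43 + 10)*((5 + 2*t²) + t) = 53*(5 + t + 2*t²) = 265 + 53*t + 106*t²)
F(20) - 5919 = (265 + 53*20 + 106*20²) - 5919 = (265 + 1060 + 106*400) - 5919 = (265 + 1060 + 42400) - 5919 = 43725 - 5919 = 37806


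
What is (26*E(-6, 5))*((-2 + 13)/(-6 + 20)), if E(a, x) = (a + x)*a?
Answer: 858/7 ≈ 122.57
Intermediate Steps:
E(a, x) = a*(a + x)
(26*E(-6, 5))*((-2 + 13)/(-6 + 20)) = (26*(-6*(-6 + 5)))*((-2 + 13)/(-6 + 20)) = (26*(-6*(-1)))*(11/14) = (26*6)*(11*(1/14)) = 156*(11/14) = 858/7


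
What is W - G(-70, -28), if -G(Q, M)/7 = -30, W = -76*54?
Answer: -4314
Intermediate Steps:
W = -4104
G(Q, M) = 210 (G(Q, M) = -7*(-30) = 210)
W - G(-70, -28) = -4104 - 1*210 = -4104 - 210 = -4314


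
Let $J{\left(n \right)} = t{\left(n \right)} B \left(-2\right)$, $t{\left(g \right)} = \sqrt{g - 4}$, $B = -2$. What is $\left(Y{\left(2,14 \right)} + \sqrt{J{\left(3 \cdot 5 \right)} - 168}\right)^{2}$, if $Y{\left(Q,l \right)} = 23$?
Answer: $\left(23 + 2 i \sqrt{42 - \sqrt{11}}\right)^{2} \approx 374.27 + 572.2 i$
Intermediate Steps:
$t{\left(g \right)} = \sqrt{-4 + g}$
$J{\left(n \right)} = 4 \sqrt{-4 + n}$ ($J{\left(n \right)} = \sqrt{-4 + n} \left(-2\right) \left(-2\right) = - 2 \sqrt{-4 + n} \left(-2\right) = 4 \sqrt{-4 + n}$)
$\left(Y{\left(2,14 \right)} + \sqrt{J{\left(3 \cdot 5 \right)} - 168}\right)^{2} = \left(23 + \sqrt{4 \sqrt{-4 + 3 \cdot 5} - 168}\right)^{2} = \left(23 + \sqrt{4 \sqrt{-4 + 15} - 168}\right)^{2} = \left(23 + \sqrt{4 \sqrt{11} - 168}\right)^{2} = \left(23 + \sqrt{-168 + 4 \sqrt{11}}\right)^{2}$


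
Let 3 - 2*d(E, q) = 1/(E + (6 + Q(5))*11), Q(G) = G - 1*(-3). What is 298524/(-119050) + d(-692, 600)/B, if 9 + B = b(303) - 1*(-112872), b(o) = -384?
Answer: -18064696242973/7204156223100 ≈ -2.5075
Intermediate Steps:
Q(G) = 3 + G (Q(G) = G + 3 = 3 + G)
d(E, q) = 3/2 - 1/(2*(154 + E)) (d(E, q) = 3/2 - 1/(2*(E + (6 + (3 + 5))*11)) = 3/2 - 1/(2*(E + (6 + 8)*11)) = 3/2 - 1/(2*(E + 14*11)) = 3/2 - 1/(2*(E + 154)) = 3/2 - 1/(2*(154 + E)))
B = 112479 (B = -9 + (-384 - 1*(-112872)) = -9 + (-384 + 112872) = -9 + 112488 = 112479)
298524/(-119050) + d(-692, 600)/B = 298524/(-119050) + ((461 + 3*(-692))/(2*(154 - 692)))/112479 = 298524*(-1/119050) + ((½)*(461 - 2076)/(-538))*(1/112479) = -149262/59525 + ((½)*(-1/538)*(-1615))*(1/112479) = -149262/59525 + (1615/1076)*(1/112479) = -149262/59525 + 1615/121027404 = -18064696242973/7204156223100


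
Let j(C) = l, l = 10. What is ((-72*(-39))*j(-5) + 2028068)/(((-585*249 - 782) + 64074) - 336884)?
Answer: -2056148/419257 ≈ -4.9043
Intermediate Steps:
j(C) = 10
((-72*(-39))*j(-5) + 2028068)/(((-585*249 - 782) + 64074) - 336884) = (-72*(-39)*10 + 2028068)/(((-585*249 - 782) + 64074) - 336884) = (2808*10 + 2028068)/(((-145665 - 782) + 64074) - 336884) = (28080 + 2028068)/((-146447 + 64074) - 336884) = 2056148/(-82373 - 336884) = 2056148/(-419257) = 2056148*(-1/419257) = -2056148/419257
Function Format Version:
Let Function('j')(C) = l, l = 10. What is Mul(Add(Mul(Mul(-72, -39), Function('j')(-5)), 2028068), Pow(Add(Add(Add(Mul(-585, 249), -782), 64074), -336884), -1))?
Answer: Rational(-2056148, 419257) ≈ -4.9043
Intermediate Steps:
Function('j')(C) = 10
Mul(Add(Mul(Mul(-72, -39), Function('j')(-5)), 2028068), Pow(Add(Add(Add(Mul(-585, 249), -782), 64074), -336884), -1)) = Mul(Add(Mul(Mul(-72, -39), 10), 2028068), Pow(Add(Add(Add(Mul(-585, 249), -782), 64074), -336884), -1)) = Mul(Add(Mul(2808, 10), 2028068), Pow(Add(Add(Add(-145665, -782), 64074), -336884), -1)) = Mul(Add(28080, 2028068), Pow(Add(Add(-146447, 64074), -336884), -1)) = Mul(2056148, Pow(Add(-82373, -336884), -1)) = Mul(2056148, Pow(-419257, -1)) = Mul(2056148, Rational(-1, 419257)) = Rational(-2056148, 419257)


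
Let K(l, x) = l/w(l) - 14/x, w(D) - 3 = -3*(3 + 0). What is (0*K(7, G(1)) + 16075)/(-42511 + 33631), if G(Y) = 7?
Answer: -3215/1776 ≈ -1.8102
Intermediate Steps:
w(D) = -6 (w(D) = 3 - 3*(3 + 0) = 3 - 3*3 = 3 - 9 = -6)
K(l, x) = -14/x - l/6 (K(l, x) = l/(-6) - 14/x = l*(-1/6) - 14/x = -l/6 - 14/x = -14/x - l/6)
(0*K(7, G(1)) + 16075)/(-42511 + 33631) = (0*(-14/7 - 1/6*7) + 16075)/(-42511 + 33631) = (0*(-14*1/7 - 7/6) + 16075)/(-8880) = (0*(-2 - 7/6) + 16075)*(-1/8880) = (0*(-19/6) + 16075)*(-1/8880) = (0 + 16075)*(-1/8880) = 16075*(-1/8880) = -3215/1776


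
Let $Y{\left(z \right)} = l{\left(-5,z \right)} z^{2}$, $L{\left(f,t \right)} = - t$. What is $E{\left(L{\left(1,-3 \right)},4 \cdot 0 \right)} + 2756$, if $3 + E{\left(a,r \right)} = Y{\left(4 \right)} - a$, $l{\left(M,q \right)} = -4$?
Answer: $2686$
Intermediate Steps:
$Y{\left(z \right)} = - 4 z^{2}$
$E{\left(a,r \right)} = -67 - a$ ($E{\left(a,r \right)} = -3 - \left(64 + a\right) = -67 - a$)
$E{\left(L{\left(1,-3 \right)},4 \cdot 0 \right)} + 2756 = \left(-67 - \left(-1\right) \left(-3\right)\right) + 2756 = \left(-67 - 3\right) + 2756 = -70 + 2756 = 2686$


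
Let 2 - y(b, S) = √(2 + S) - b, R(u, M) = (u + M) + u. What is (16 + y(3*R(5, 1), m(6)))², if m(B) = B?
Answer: 2609 - 204*√2 ≈ 2320.5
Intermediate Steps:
R(u, M) = M + 2*u (R(u, M) = (M + u) + u = M + 2*u)
y(b, S) = 2 + b - √(2 + S) (y(b, S) = 2 - (√(2 + S) - b) = 2 + (b - √(2 + S)) = 2 + b - √(2 + S))
(16 + y(3*R(5, 1), m(6)))² = (16 + (2 + 3*(1 + 2*5) - √(2 + 6)))² = (16 + (2 + 3*(1 + 10) - √8))² = (16 + (2 + 3*11 - 2*√2))² = (16 + (2 + 33 - 2*√2))² = (16 + (35 - 2*√2))² = (51 - 2*√2)²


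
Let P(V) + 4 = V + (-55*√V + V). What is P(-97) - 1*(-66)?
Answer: -132 - 55*I*√97 ≈ -132.0 - 541.69*I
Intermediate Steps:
P(V) = -4 - 55*√V + 2*V (P(V) = -4 + (V + (-55*√V + V)) = -4 + (V + (V - 55*√V)) = -4 + (-55*√V + 2*V) = -4 - 55*√V + 2*V)
P(-97) - 1*(-66) = (-4 - 55*I*√97 + 2*(-97)) - 1*(-66) = (-4 - 55*I*√97 - 194) + 66 = (-198 - 55*I*√97) + 66 = -132 - 55*I*√97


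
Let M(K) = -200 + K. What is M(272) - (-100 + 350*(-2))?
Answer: 872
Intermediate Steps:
M(272) - (-100 + 350*(-2)) = (-200 + 272) - (-100 + 350*(-2)) = 72 - (-100 - 700) = 72 - 1*(-800) = 72 + 800 = 872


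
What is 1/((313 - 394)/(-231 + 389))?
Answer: -158/81 ≈ -1.9506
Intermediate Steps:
1/((313 - 394)/(-231 + 389)) = 1/(-81/158) = -158/81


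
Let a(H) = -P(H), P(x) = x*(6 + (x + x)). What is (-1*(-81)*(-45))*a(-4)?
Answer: 29160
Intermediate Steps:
P(x) = x*(6 + 2*x)
a(H) = -2*H*(3 + H)
(-1*(-81)*(-45))*a(-4) = (-1*(-81)*(-45))*(-2*(-4)*(3 - 4)) = (81*(-45))*(-2*(-4)*(-1)) = -3645*(-8) = 29160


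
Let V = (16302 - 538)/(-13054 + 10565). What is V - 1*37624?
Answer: -93661900/2489 ≈ -37630.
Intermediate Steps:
V = -15764/2489 (V = 15764/(-2489) = 15764*(-1/2489) = -15764/2489 ≈ -6.3335)
V - 1*37624 = -15764/2489 - 1*37624 = -15764/2489 - 37624 = -93661900/2489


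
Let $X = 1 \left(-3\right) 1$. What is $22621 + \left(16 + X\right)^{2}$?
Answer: $22790$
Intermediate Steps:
$X = -3$ ($X = \left(-3\right) 1 = -3$)
$22621 + \left(16 + X\right)^{2} = 22621 + \left(16 - 3\right)^{2} = 22621 + 13^{2} = 22621 + 169 = 22790$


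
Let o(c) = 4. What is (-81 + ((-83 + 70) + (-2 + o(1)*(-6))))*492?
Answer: -59040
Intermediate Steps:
(-81 + ((-83 + 70) + (-2 + o(1)*(-6))))*492 = (-81 + ((-83 + 70) + (-2 + 4*(-6))))*492 = (-81 + (-13 + (-2 - 24)))*492 = (-81 + (-13 - 26))*492 = (-81 - 39)*492 = -120*492 = -59040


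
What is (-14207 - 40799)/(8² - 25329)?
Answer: 55006/25265 ≈ 2.1772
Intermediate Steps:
(-14207 - 40799)/(8² - 25329) = -55006/(64 - 25329) = -55006/(-25265) = -55006*(-1/25265) = 55006/25265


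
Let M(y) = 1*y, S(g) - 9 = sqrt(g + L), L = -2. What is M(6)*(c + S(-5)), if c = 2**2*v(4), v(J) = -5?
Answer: -66 + 6*I*sqrt(7) ≈ -66.0 + 15.875*I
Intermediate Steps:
S(g) = 9 + sqrt(-2 + g) (S(g) = 9 + sqrt(g - 2) = 9 + sqrt(-2 + g))
M(y) = y
c = -20 (c = 2**2*(-5) = 4*(-5) = -20)
M(6)*(c + S(-5)) = 6*(-20 + (9 + sqrt(-2 - 5))) = 6*(-20 + (9 + sqrt(-7))) = 6*(-20 + (9 + I*sqrt(7))) = 6*(-11 + I*sqrt(7)) = -66 + 6*I*sqrt(7)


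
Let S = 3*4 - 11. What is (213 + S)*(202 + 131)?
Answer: 71262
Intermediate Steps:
S = 1 (S = 12 - 11 = 1)
(213 + S)*(202 + 131) = (213 + 1)*(202 + 131) = 214*333 = 71262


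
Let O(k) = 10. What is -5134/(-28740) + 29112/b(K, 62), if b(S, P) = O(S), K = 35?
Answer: 41836511/14370 ≈ 2911.4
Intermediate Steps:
b(S, P) = 10
-5134/(-28740) + 29112/b(K, 62) = -5134/(-28740) + 29112/10 = -5134*(-1/28740) + 29112*(⅒) = 2567/14370 + 14556/5 = 41836511/14370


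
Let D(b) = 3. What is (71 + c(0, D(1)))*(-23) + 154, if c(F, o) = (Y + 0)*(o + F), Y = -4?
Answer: -1203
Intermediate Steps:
c(F, o) = -4*F - 4*o (c(F, o) = (-4 + 0)*(o + F) = -4*(F + o) = -4*F - 4*o)
(71 + c(0, D(1)))*(-23) + 154 = (71 + (-4*0 - 4*3))*(-23) + 154 = (71 + (0 - 12))*(-23) + 154 = (71 - 12)*(-23) + 154 = 59*(-23) + 154 = -1357 + 154 = -1203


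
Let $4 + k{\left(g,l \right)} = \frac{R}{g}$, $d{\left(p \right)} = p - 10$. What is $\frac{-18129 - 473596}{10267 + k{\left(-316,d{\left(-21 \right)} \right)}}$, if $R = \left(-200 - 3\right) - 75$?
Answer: $- \frac{77692550}{1621693} \approx -47.908$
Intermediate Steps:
$R = -278$ ($R = -203 - 75 = -278$)
$d{\left(p \right)} = -10 + p$
$k{\left(g,l \right)} = -4 - \frac{278}{g}$
$\frac{-18129 - 473596}{10267 + k{\left(-316,d{\left(-21 \right)} \right)}} = \frac{-18129 - 473596}{10267 - \left(4 + \frac{278}{-316}\right)} = - \frac{491725}{10267 - \frac{493}{158}} = - \frac{491725}{\frac{1621693}{158}} = \left(-491725\right) \frac{158}{1621693} = - \frac{77692550}{1621693}$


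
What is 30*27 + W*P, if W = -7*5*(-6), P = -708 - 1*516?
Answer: -256230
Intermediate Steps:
P = -1224 (P = -708 - 516 = -1224)
W = 210 (W = -35*(-6) = 210)
30*27 + W*P = 30*27 + 210*(-1224) = 810 - 257040 = -256230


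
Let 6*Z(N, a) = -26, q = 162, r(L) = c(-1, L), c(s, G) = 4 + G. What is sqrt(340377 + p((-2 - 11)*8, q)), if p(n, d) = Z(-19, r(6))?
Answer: sqrt(3063354)/3 ≈ 583.42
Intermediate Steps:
r(L) = 4 + L
Z(N, a) = -13/3 (Z(N, a) = (1/6)*(-26) = -13/3)
p(n, d) = -13/3
sqrt(340377 + p((-2 - 11)*8, q)) = sqrt(340377 - 13/3) = sqrt(1021118/3) = sqrt(3063354)/3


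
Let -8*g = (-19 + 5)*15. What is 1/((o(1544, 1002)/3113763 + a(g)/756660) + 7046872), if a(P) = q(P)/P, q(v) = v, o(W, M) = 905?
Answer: 785353303860/5534284207307822941 ≈ 1.4191e-7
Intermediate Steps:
g = 105/4 (g = -(-19 + 5)*15/8 = -(-7)*15/4 = -⅛*(-210) = 105/4 ≈ 26.250)
a(P) = 1 (a(P) = P/P = 1)
1/((o(1544, 1002)/3113763 + a(g)/756660) + 7046872) = 1/((905/3113763 + 1/756660) + 7046872) = 1/(229297021/785353303860 + 7046872) = 1/(5534284207307822941/785353303860) = 785353303860/5534284207307822941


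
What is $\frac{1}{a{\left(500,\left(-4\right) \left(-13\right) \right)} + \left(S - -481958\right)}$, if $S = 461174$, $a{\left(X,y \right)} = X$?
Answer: $\frac{1}{943632} \approx 1.0597 \cdot 10^{-6}$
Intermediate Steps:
$\frac{1}{a{\left(500,\left(-4\right) \left(-13\right) \right)} + \left(S - -481958\right)} = \frac{1}{500 + \left(461174 - -481958\right)} = \frac{1}{500 + \left(461174 + 481958\right)} = \frac{1}{500 + 943132} = \frac{1}{943632}$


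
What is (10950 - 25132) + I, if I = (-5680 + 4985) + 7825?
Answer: -7052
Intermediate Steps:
I = 7130 (I = -695 + 7825 = 7130)
(10950 - 25132) + I = (10950 - 25132) + 7130 = -14182 + 7130 = -7052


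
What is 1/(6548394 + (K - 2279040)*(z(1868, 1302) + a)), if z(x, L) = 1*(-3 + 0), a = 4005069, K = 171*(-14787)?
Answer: -1/19254816839328 ≈ -5.1935e-14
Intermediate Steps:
K = -2528577
z(x, L) = -3 (z(x, L) = 1*(-3) = -3)
1/(6548394 + (K - 2279040)*(z(1868, 1302) + a)) = 1/(6548394 + (-2528577 - 2279040)*(-3 + 4005069)) = 1/(6548394 - 4807617*4005066) = 1/(6548394 - 19254823387722) = 1/(-19254816839328) = -1/19254816839328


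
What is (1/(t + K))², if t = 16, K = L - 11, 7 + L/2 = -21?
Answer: 1/2601 ≈ 0.00038447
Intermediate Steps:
L = -56 (L = -14 + 2*(-21) = -14 - 42 = -56)
K = -67 (K = -56 - 11 = -67)
(1/(t + K))² = (1/(16 - 67))² = (1/(-51))² = (-1/51)² = 1/2601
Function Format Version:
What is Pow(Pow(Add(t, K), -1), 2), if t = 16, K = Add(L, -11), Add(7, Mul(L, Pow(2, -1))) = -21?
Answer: Rational(1, 2601) ≈ 0.00038447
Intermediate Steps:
L = -56 (L = Add(-14, Mul(2, -21)) = Add(-14, -42) = -56)
K = -67 (K = Add(-56, -11) = -67)
Pow(Pow(Add(t, K), -1), 2) = Pow(Pow(Add(16, -67), -1), 2) = Pow(Pow(-51, -1), 2) = Pow(Rational(-1, 51), 2) = Rational(1, 2601)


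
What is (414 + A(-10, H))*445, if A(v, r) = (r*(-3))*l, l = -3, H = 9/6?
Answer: 380475/2 ≈ 1.9024e+5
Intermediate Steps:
H = 3/2 (H = 9*(⅙) = 3/2 ≈ 1.5000)
A(v, r) = 9*r (A(v, r) = (r*(-3))*(-3) = -3*r*(-3) = 9*r)
(414 + A(-10, H))*445 = (414 + 9*(3/2))*445 = (414 + 27/2)*445 = (855/2)*445 = 380475/2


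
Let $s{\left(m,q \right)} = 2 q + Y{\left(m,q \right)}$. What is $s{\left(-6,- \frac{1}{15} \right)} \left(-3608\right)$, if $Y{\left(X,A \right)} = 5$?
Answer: $- \frac{263384}{15} \approx -17559.0$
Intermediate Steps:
$s{\left(m,q \right)} = 5 + 2 q$ ($s{\left(m,q \right)} = 2 q + 5 = 5 + 2 q$)
$s{\left(-6,- \frac{1}{15} \right)} \left(-3608\right) = \left(5 + 2 \left(- \frac{1}{15}\right)\right) \left(-3608\right) = \left(5 - \frac{2}{15}\right) \left(-3608\right) = \frac{73}{15} \left(-3608\right) = - \frac{263384}{15}$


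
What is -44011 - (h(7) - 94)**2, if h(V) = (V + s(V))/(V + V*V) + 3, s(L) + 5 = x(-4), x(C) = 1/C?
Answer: -53541185/1024 ≈ -52286.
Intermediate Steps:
s(L) = -21/4 (s(L) = -5 + 1/(-4) = -5 - 1/4 = -21/4)
h(V) = 3 + (-21/4 + V)/(V + V**2) (h(V) = (V - 21/4)/(V + V*V) + 3 = (-21/4 + V)/(V + V**2) + 3 = 3 + (-21/4 + V)/(V + V**2))
-44011 - (h(7) - 94)**2 = -44011 - ((1/4)*(-21 + 12*7**2 + 16*7)/(7*(1 + 7)) - 94)**2 = -44011 - ((1/4)*(1/7)*(-21 + 12*49 + 112)/8 - 94)**2 = -44011 - ((1/4)*(1/7)*(1/8)*(-21 + 588 + 112) - 94)**2 = -44011 - ((1/4)*(1/7)*(1/8)*679 - 94)**2 = -44011 - (97/32 - 94)**2 = -44011 - (-2911/32)**2 = -44011 - 1*8473921/1024 = -44011 - 8473921/1024 = -53541185/1024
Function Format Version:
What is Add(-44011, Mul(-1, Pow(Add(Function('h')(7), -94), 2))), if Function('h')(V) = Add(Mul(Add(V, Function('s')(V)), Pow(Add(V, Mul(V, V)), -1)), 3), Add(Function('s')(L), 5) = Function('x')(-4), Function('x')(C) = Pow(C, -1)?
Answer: Rational(-53541185, 1024) ≈ -52286.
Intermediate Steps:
Function('s')(L) = Rational(-21, 4) (Function('s')(L) = Add(-5, Pow(-4, -1)) = Add(-5, Rational(-1, 4)) = Rational(-21, 4))
Function('h')(V) = Add(3, Mul(Pow(Add(V, Pow(V, 2)), -1), Add(Rational(-21, 4), V))) (Function('h')(V) = Add(Mul(Add(V, Rational(-21, 4)), Pow(Add(V, Mul(V, V)), -1)), 3) = Add(Mul(Add(Rational(-21, 4), V), Pow(Add(V, Pow(V, 2)), -1)), 3) = Add(Mul(Pow(Add(V, Pow(V, 2)), -1), Add(Rational(-21, 4), V)), 3) = Add(3, Mul(Pow(Add(V, Pow(V, 2)), -1), Add(Rational(-21, 4), V))))
Add(-44011, Mul(-1, Pow(Add(Function('h')(7), -94), 2))) = Add(-44011, Mul(-1, Pow(Add(Mul(Rational(1, 4), Pow(7, -1), Pow(Add(1, 7), -1), Add(-21, Mul(12, Pow(7, 2)), Mul(16, 7))), -94), 2))) = Add(-44011, Mul(-1, Pow(Add(Mul(Rational(1, 4), Rational(1, 7), Pow(8, -1), Add(-21, Mul(12, 49), 112)), -94), 2))) = Add(-44011, Mul(-1, Pow(Add(Mul(Rational(1, 4), Rational(1, 7), Rational(1, 8), Add(-21, 588, 112)), -94), 2))) = Add(-44011, Mul(-1, Pow(Add(Mul(Rational(1, 4), Rational(1, 7), Rational(1, 8), 679), -94), 2))) = Add(-44011, Mul(-1, Pow(Add(Rational(97, 32), -94), 2))) = Add(-44011, Mul(-1, Pow(Rational(-2911, 32), 2))) = Add(-44011, Mul(-1, Rational(8473921, 1024))) = Add(-44011, Rational(-8473921, 1024)) = Rational(-53541185, 1024)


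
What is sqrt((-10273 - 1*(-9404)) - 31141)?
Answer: I*sqrt(32010) ≈ 178.91*I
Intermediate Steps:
sqrt((-10273 - 1*(-9404)) - 31141) = sqrt((-10273 + 9404) - 31141) = sqrt(-869 - 31141) = sqrt(-32010) = I*sqrt(32010)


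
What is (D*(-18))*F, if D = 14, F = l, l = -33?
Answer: 8316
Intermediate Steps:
F = -33
(D*(-18))*F = (14*(-18))*(-33) = -252*(-33) = 8316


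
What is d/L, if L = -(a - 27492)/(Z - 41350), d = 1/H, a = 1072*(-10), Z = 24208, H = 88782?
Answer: -2857/565422964 ≈ -5.0529e-6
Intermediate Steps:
a = -10720
d = 1/88782 ≈ 1.1264e-5
L = -19106/8571 (L = -(-10720 - 27492)/(24208 - 41350) = -(-38212)/(-17142) = -(-38212)*(-1)/17142 = -1*19106/8571 = -19106/8571 ≈ -2.2291)
d/L = 1/(88782*(-19106/8571)) = (1/88782)*(-8571/19106) = -2857/565422964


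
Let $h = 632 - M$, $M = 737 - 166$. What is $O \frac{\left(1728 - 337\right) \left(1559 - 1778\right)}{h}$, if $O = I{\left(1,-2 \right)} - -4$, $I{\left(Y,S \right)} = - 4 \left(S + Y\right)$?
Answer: $- \frac{2437032}{61} \approx -39951.0$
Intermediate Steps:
$I{\left(Y,S \right)} = - 4 S - 4 Y$
$M = 571$ ($M = 737 - 166 = 571$)
$h = 61$ ($h = 632 - 571 = 61$)
$O = 8$ ($O = \left(\left(-4\right) \left(-2\right) - 4\right) - -4 = \left(8 - 4\right) + 4 = 4 + 4 = 8$)
$O \frac{\left(1728 - 337\right) \left(1559 - 1778\right)}{h} = 8 \frac{\left(1728 - 337\right) \left(1559 - 1778\right)}{61} = 8 \cdot 1391 \left(-219\right) \frac{1}{61} = 8 \left(\left(-304629\right) \frac{1}{61}\right) = 8 \left(- \frac{304629}{61}\right) = - \frac{2437032}{61}$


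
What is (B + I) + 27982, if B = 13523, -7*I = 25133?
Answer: 265402/7 ≈ 37915.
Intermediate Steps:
I = -25133/7 (I = -1/7*25133 = -25133/7 ≈ -3590.4)
(B + I) + 27982 = (13523 - 25133/7) + 27982 = 69528/7 + 27982 = 265402/7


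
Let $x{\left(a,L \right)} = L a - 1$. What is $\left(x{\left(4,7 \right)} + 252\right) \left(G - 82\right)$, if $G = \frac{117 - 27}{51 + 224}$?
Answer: $- \frac{1253268}{55} \approx -22787.0$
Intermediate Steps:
$x{\left(a,L \right)} = -1 + L a$
$G = \frac{18}{55}$ ($G = \frac{90}{275} = 90 \cdot \frac{1}{275} = \frac{18}{55} \approx 0.32727$)
$\left(x{\left(4,7 \right)} + 252\right) \left(G - 82\right) = \left(\left(-1 + 7 \cdot 4\right) + 252\right) \left(\frac{18}{55} - 82\right) = \left(\left(-1 + 28\right) + 252\right) \left(- \frac{4492}{55}\right) = \left(27 + 252\right) \left(- \frac{4492}{55}\right) = 279 \left(- \frac{4492}{55}\right) = - \frac{1253268}{55}$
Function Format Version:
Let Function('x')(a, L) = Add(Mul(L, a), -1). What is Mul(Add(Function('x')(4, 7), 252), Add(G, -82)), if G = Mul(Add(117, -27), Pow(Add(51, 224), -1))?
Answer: Rational(-1253268, 55) ≈ -22787.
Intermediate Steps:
Function('x')(a, L) = Add(-1, Mul(L, a))
G = Rational(18, 55) (G = Mul(90, Pow(275, -1)) = Mul(90, Rational(1, 275)) = Rational(18, 55) ≈ 0.32727)
Mul(Add(Function('x')(4, 7), 252), Add(G, -82)) = Mul(Add(Add(-1, Mul(7, 4)), 252), Add(Rational(18, 55), -82)) = Mul(Add(Add(-1, 28), 252), Rational(-4492, 55)) = Mul(Add(27, 252), Rational(-4492, 55)) = Mul(279, Rational(-4492, 55)) = Rational(-1253268, 55)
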